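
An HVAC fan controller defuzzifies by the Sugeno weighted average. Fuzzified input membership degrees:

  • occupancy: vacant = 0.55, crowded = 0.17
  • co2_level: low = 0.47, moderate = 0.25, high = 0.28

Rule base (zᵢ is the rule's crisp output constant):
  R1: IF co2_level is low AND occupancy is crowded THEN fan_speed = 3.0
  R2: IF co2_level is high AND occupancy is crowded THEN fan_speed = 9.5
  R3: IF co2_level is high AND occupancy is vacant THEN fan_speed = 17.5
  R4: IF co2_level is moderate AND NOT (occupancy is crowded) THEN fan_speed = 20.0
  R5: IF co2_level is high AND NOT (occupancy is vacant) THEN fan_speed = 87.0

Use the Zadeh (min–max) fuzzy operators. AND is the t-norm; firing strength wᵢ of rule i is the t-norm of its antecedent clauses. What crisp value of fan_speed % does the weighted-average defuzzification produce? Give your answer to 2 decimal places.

R1 (z=3.0): low=0.47, crowded=0.17; AND[min(a, b)] → w = 0.17
R2 (z=9.5): high=0.28, crowded=0.17; AND[min(a, b)] → w = 0.17
R3 (z=17.5): high=0.28, vacant=0.55; AND[min(a, b)] → w = 0.28
R4 (z=20.0): moderate=0.25, ¬crowded=1−0.17=0.83; AND[min(a, b)] → w = 0.25
R5 (z=87.0): high=0.28, ¬vacant=1−0.55=0.45; AND[min(a, b)] → w = 0.28
Weighted average = (0.17·3.0 + 0.17·9.5 + 0.28·17.5 + 0.25·20.0 + 0.28·87.0) / (0.17 + 0.17 + 0.28 + 0.25 + 0.28)
  = 36.3850 / 1.1500 = 31.64

31.64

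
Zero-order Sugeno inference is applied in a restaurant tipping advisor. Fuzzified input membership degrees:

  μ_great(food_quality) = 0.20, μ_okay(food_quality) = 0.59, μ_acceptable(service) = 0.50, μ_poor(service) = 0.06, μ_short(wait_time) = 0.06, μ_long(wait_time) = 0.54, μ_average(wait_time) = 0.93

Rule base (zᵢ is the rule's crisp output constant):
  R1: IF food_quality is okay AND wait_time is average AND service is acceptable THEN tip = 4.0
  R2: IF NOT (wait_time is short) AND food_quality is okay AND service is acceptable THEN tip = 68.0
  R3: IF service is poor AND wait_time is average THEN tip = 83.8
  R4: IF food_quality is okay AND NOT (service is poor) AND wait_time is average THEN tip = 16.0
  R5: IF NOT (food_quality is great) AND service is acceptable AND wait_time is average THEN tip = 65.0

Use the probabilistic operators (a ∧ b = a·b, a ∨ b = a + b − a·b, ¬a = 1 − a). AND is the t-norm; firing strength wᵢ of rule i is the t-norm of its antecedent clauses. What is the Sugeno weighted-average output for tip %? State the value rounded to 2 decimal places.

R1 (z=4.0): okay=0.59, average=0.93, acceptable=0.50; AND[a·b] → w = 0.2743
R2 (z=68.0): ¬short=1−0.06=0.94, okay=0.59, acceptable=0.50; AND[a·b] → w = 0.2773
R3 (z=83.8): poor=0.06, average=0.93; AND[a·b] → w = 0.0558
R4 (z=16.0): okay=0.59, ¬poor=1−0.06=0.94, average=0.93; AND[a·b] → w = 0.5158
R5 (z=65.0): ¬great=1−0.20=0.80, acceptable=0.50, average=0.93; AND[a·b] → w = 0.3720
Weighted average = (0.2743·4.0 + 0.2773·68.0 + 0.0558·83.8 + 0.5158·16.0 + 0.3720·65.0) / (0.2743 + 0.2773 + 0.0558 + 0.5158 + 0.3720)
  = 57.0623 / 1.4952 = 38.16

38.16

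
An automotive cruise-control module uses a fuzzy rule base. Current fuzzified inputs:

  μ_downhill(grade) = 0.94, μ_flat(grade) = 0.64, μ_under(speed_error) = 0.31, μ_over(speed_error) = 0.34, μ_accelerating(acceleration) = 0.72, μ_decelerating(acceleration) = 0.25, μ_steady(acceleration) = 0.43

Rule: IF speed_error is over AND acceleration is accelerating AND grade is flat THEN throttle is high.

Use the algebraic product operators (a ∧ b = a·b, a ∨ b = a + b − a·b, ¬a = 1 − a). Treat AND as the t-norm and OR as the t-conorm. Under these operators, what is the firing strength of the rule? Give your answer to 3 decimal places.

firing strength: over=0.34, accelerating=0.72, flat=0.64; AND[a·b] → w = 0.1567

0.157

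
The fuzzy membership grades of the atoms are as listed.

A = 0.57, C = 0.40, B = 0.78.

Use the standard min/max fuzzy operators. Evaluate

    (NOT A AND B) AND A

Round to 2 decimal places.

NOT A = 1 − 0.57 = 0.43
NOT A AND B = min(a, b) on (0.43, 0.78) = 0.43
(NOT A AND B) AND A = min(a, b) on (0.43, 0.57) = 0.43

0.43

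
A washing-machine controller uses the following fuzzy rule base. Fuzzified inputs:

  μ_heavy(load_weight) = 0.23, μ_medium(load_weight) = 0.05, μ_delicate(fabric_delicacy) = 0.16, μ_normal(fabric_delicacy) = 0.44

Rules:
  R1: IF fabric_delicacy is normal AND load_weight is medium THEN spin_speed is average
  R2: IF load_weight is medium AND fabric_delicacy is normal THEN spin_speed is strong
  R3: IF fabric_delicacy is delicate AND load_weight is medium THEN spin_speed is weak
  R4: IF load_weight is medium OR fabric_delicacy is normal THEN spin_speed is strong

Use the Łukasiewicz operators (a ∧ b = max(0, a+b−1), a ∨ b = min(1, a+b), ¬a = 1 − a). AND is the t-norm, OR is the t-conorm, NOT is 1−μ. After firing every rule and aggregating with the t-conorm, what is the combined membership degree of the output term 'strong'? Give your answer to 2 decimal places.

0.49

R1: normal=0.44, medium=0.05; AND[max(0, a+b−1)] → w = 0.00
R2: medium=0.05, normal=0.44; AND[max(0, a+b−1)] → w = 0.00
R3: delicate=0.16, medium=0.05; AND[max(0, a+b−1)] → w = 0.00
R4: medium=0.05, normal=0.44; OR[min(1, a+b)] → w = 0.49
Rules with consequent 'strong': {R2, R4} → strengths 0.00, 0.49
Aggregate via t-conorm [min(1, a+b)]: 0.49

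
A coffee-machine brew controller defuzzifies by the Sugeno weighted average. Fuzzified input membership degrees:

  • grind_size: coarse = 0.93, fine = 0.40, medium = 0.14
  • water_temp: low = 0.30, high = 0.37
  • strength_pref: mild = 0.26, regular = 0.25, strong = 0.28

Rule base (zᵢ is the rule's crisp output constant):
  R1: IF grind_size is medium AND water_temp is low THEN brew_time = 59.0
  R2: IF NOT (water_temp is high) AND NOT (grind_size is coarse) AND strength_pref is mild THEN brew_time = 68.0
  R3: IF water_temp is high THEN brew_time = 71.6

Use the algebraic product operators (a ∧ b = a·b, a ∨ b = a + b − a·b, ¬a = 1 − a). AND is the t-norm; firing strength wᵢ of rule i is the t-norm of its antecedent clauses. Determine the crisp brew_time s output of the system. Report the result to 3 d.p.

70.253

R1 (z=59.0): medium=0.14, low=0.30; AND[a·b] → w = 0.0420
R2 (z=68.0): ¬high=1−0.37=0.63, ¬coarse=1−0.93=0.07, mild=0.26; AND[a·b] → w = 0.0115
R3 (z=71.6): high=0.37 → w = 0.3700
Weighted average = (0.0420·59.0 + 0.0115·68.0 + 0.3700·71.6) / (0.0420 + 0.0115 + 0.3700)
  = 29.7497 / 0.4235 = 70.253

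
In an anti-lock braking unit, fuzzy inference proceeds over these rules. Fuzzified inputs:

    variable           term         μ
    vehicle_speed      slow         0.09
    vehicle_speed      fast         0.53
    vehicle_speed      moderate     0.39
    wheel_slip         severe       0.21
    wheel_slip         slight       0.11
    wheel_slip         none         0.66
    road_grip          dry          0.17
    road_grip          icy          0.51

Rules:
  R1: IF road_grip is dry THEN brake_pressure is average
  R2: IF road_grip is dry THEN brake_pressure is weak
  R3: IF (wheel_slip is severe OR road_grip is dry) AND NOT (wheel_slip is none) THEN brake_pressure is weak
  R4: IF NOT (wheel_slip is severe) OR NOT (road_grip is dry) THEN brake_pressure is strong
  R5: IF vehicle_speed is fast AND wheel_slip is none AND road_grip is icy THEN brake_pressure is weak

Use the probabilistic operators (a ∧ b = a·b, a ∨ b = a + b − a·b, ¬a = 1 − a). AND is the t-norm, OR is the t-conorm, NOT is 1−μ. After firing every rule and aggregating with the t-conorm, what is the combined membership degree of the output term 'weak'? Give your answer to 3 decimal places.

0.398

R1: dry=0.17 → w = 0.1700
R2: dry=0.17 → w = 0.1700
R3: (severe=0.21 OR dry=0.17) = 0.3443; AND[a·b] with ¬none=1−0.66=0.34 → w = 0.1171
R4: ¬severe=1−0.21=0.79, ¬dry=1−0.17=0.83; OR[a + b − a·b] → w = 0.9643
R5: fast=0.53, none=0.66, icy=0.51; AND[a·b] → w = 0.1784
Rules with consequent 'weak': {R2, R3, R5} → strengths 0.1700, 0.1171, 0.1784
Aggregate via t-conorm [a + b − a·b]: 0.3979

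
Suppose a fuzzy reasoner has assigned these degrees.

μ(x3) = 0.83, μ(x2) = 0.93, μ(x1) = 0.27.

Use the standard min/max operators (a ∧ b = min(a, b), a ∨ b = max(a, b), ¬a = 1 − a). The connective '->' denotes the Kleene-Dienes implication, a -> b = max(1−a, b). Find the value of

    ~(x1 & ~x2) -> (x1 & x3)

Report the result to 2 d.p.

~x2 = 1 − 0.93 = 0.07
x1 & ~x2 = min(a, b) on (0.27, 0.07) = 0.07
~(x1 & ~x2) = 1 − 0.07 = 0.93
x1 & x3 = min(a, b) on (0.27, 0.83) = 0.27
~(x1 & ~x2) -> (x1 & x3)  [Kleene-Dienes: max(1−a, b)] with a=0.93, b=0.27 → 0.27

0.27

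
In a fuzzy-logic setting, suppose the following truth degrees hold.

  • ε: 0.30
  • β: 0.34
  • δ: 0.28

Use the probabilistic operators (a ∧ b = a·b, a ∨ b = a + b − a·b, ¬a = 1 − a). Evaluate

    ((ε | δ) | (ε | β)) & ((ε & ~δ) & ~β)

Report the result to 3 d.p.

ε | δ = a + b − a·b on (0.3000, 0.2800) = 0.4960
ε | β = a + b − a·b on (0.3000, 0.3400) = 0.5380
(ε | δ) | (ε | β) = a + b − a·b on (0.4960, 0.5380) = 0.7672
~δ = 1 − 0.2800 = 0.7200
ε & ~δ = a·b on (0.3000, 0.7200) = 0.2160
~β = 1 − 0.3400 = 0.6600
(ε & ~δ) & ~β = a·b on (0.2160, 0.6600) = 0.1426
((ε | δ) | (ε | β)) & ((ε & ~δ) & ~β) = a·b on (0.7672, 0.1426) = 0.1094

0.109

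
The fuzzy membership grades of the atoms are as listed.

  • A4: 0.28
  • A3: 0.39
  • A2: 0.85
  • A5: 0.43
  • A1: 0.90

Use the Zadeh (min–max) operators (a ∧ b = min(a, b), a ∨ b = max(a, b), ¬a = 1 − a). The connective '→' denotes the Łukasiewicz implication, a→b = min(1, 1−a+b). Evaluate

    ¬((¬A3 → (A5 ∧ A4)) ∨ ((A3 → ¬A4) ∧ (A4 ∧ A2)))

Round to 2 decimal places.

0.33

¬A3 = 1 − 0.39 = 0.61
A5 ∧ A4 = min(a, b) on (0.43, 0.28) = 0.28
¬A3 → (A5 ∧ A4)  [Łukasiewicz: min(1, 1−a+b)] with a=0.61, b=0.28 → 0.67
¬A4 = 1 − 0.28 = 0.72
A3 → ¬A4  [Łukasiewicz: min(1, 1−a+b)] with a=0.39, b=0.72 → 1.00
A4 ∧ A2 = min(a, b) on (0.28, 0.85) = 0.28
(A3 → ¬A4) ∧ (A4 ∧ A2) = min(a, b) on (1.00, 0.28) = 0.28
(¬A3 → (A5 ∧ A4)) ∨ ((A3 → ¬A4) ∧ (A4 ∧ A2)) = max(a, b) on (0.67, 0.28) = 0.67
¬((¬A3 → (A5 ∧ A4)) ∨ ((A3 → ¬A4) ∧ (A4 ∧ A2))) = 1 − 0.67 = 0.33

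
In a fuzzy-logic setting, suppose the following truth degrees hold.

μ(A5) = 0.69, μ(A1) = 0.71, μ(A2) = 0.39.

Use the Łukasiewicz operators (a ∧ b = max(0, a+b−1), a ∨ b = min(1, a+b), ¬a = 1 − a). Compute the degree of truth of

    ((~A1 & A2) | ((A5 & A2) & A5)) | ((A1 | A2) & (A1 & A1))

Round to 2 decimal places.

~A1 = 1 − 0.71 = 0.29
~A1 & A2 = max(0, a+b−1) on (0.29, 0.39) = 0.00
A5 & A2 = max(0, a+b−1) on (0.69, 0.39) = 0.08
(A5 & A2) & A5 = max(0, a+b−1) on (0.08, 0.69) = 0.00
(~A1 & A2) | ((A5 & A2) & A5) = min(1, a+b) on (0.00, 0.00) = 0.00
A1 | A2 = min(1, a+b) on (0.71, 0.39) = 1.00
A1 & A1 = max(0, a+b−1) on (0.71, 0.71) = 0.42
(A1 | A2) & (A1 & A1) = max(0, a+b−1) on (1.00, 0.42) = 0.42
((~A1 & A2) | ((A5 & A2) & A5)) | ((A1 | A2) & (A1 & A1)) = min(1, a+b) on (0.00, 0.42) = 0.42

0.42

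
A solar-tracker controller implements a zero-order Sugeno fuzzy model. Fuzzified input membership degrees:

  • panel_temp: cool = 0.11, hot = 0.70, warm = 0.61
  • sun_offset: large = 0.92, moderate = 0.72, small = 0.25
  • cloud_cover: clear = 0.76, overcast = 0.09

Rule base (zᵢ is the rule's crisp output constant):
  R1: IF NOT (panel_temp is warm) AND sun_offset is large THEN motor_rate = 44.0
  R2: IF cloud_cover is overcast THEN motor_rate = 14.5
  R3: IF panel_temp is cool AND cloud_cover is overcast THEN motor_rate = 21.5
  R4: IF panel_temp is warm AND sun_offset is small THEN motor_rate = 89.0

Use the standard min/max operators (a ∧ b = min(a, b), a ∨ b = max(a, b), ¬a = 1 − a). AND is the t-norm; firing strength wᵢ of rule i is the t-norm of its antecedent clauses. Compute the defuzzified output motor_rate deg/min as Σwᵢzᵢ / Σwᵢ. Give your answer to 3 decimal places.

52.012

R1 (z=44.0): ¬warm=1−0.61=0.39, large=0.92; AND[min(a, b)] → w = 0.39
R2 (z=14.5): overcast=0.09 → w = 0.09
R3 (z=21.5): cool=0.11, overcast=0.09; AND[min(a, b)] → w = 0.09
R4 (z=89.0): warm=0.61, small=0.25; AND[min(a, b)] → w = 0.25
Weighted average = (0.39·44.0 + 0.09·14.5 + 0.09·21.5 + 0.25·89.0) / (0.39 + 0.09 + 0.09 + 0.25)
  = 42.6500 / 0.8200 = 52.012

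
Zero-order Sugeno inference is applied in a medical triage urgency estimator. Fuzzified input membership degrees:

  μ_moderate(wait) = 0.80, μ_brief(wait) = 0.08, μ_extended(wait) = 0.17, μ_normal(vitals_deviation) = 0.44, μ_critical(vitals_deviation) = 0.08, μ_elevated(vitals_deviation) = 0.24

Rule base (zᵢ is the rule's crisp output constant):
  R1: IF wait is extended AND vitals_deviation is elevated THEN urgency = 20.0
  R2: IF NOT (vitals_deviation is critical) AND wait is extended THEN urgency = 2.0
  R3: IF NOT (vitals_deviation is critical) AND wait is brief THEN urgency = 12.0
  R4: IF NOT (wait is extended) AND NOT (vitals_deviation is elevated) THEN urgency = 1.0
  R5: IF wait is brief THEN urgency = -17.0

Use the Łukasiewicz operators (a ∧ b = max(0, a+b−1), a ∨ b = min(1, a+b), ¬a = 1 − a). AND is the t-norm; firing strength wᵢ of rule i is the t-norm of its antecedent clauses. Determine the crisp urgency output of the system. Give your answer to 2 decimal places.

-0.78

R1 (z=20.0): extended=0.17, elevated=0.24; AND[max(0, a+b−1)] → w = 0.00
R2 (z=2.0): ¬critical=1−0.08=0.92, extended=0.17; AND[max(0, a+b−1)] → w = 0.09
R3 (z=12.0): ¬critical=1−0.08=0.92, brief=0.08; AND[max(0, a+b−1)] → w = 0.00
R4 (z=1.0): ¬extended=1−0.17=0.83, ¬elevated=1−0.24=0.76; AND[max(0, a+b−1)] → w = 0.59
R5 (z=-17.0): brief=0.08 → w = 0.08
Weighted average = (0.00·20.0 + 0.09·2.0 + 0.00·12.0 + 0.59·1.0 + 0.08·-17.0) / (0.00 + 0.09 + 0.00 + 0.59 + 0.08)
  = -0.5900 / 0.7600 = -0.78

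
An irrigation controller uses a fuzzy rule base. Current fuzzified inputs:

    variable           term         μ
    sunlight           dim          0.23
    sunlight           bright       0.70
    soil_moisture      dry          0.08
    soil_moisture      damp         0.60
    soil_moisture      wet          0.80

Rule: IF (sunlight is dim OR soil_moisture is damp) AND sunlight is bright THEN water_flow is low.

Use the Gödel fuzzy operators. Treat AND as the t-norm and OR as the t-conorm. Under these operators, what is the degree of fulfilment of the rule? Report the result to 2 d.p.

firing strength: (dim=0.23 OR damp=0.60) = 0.60; AND[min(a, b)] with bright=0.70 → w = 0.60

0.60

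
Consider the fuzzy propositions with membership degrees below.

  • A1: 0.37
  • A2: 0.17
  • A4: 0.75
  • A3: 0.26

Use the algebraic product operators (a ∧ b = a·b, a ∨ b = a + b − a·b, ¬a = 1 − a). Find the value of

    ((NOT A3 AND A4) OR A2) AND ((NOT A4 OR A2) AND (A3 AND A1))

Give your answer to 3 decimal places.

0.023

NOT A3 = 1 − 0.2600 = 0.7400
NOT A3 AND A4 = a·b on (0.7400, 0.7500) = 0.5550
(NOT A3 AND A4) OR A2 = a + b − a·b on (0.5550, 0.1700) = 0.6306
NOT A4 = 1 − 0.7500 = 0.2500
NOT A4 OR A2 = a + b − a·b on (0.2500, 0.1700) = 0.3775
A3 AND A1 = a·b on (0.2600, 0.3700) = 0.0962
(NOT A4 OR A2) AND (A3 AND A1) = a·b on (0.3775, 0.0962) = 0.0363
((NOT A3 AND A4) OR A2) AND ((NOT A4 OR A2) AND (A3 AND A1)) = a·b on (0.6306, 0.0363) = 0.0229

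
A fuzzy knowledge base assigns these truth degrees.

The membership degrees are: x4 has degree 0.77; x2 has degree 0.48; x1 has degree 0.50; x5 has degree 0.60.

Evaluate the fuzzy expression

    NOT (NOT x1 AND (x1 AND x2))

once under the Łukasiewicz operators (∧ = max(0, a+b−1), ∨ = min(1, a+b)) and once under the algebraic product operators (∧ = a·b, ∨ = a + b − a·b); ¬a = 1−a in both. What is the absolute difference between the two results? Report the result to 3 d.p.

Under Łukasiewicz:
  NOT x1 = 1 − 0.50 = 0.50
  x1 AND x2 = max(0, a+b−1) on (0.50, 0.48) = 0.00
  NOT x1 AND (x1 AND x2) = max(0, a+b−1) on (0.50, 0.00) = 0.00
  NOT (NOT x1 AND (x1 AND x2)) = 1 − 0.00 = 1.00
  → value = 1.0000
Under algebraic product:
  NOT x1 = 1 − 0.5000 = 0.5000
  x1 AND x2 = a·b on (0.5000, 0.4800) = 0.2400
  NOT x1 AND (x1 AND x2) = a·b on (0.5000, 0.2400) = 0.1200
  NOT (NOT x1 AND (x1 AND x2)) = 1 − 0.1200 = 0.8800
  → value = 0.8800
|1.0000 − 0.8800| = 0.120

0.120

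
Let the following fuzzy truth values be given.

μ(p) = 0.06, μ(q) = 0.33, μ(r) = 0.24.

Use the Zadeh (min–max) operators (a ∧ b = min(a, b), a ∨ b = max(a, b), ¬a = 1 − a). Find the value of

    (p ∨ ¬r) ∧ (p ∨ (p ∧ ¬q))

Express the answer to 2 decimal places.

0.06

¬r = 1 − 0.24 = 0.76
p ∨ ¬r = max(a, b) on (0.06, 0.76) = 0.76
¬q = 1 − 0.33 = 0.67
p ∧ ¬q = min(a, b) on (0.06, 0.67) = 0.06
p ∨ (p ∧ ¬q) = max(a, b) on (0.06, 0.06) = 0.06
(p ∨ ¬r) ∧ (p ∨ (p ∧ ¬q)) = min(a, b) on (0.76, 0.06) = 0.06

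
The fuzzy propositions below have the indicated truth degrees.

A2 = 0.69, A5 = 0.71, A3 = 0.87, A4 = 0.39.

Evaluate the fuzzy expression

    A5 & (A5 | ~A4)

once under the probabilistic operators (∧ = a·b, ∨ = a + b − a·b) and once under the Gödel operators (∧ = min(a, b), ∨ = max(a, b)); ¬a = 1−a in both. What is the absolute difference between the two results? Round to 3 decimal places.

0.080

Under probabilistic:
  ~A4 = 1 − 0.3900 = 0.6100
  A5 | ~A4 = a + b − a·b on (0.7100, 0.6100) = 0.8869
  A5 & (A5 | ~A4) = a·b on (0.7100, 0.8869) = 0.6297
  → value = 0.6297
Under Gödel:
  ~A4 = 1 − 0.39 = 0.61
  A5 | ~A4 = max(a, b) on (0.71, 0.61) = 0.71
  A5 & (A5 | ~A4) = min(a, b) on (0.71, 0.71) = 0.71
  → value = 0.7100
|0.6297 − 0.7100| = 0.080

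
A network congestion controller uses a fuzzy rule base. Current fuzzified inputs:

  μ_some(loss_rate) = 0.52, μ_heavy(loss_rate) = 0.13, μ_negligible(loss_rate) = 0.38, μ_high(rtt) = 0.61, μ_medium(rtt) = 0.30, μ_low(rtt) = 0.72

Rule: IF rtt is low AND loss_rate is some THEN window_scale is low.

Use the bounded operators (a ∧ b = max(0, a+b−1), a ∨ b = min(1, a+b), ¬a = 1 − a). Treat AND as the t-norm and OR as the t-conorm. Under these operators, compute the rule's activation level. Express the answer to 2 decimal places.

firing strength: low=0.72, some=0.52; AND[max(0, a+b−1)] → w = 0.24

0.24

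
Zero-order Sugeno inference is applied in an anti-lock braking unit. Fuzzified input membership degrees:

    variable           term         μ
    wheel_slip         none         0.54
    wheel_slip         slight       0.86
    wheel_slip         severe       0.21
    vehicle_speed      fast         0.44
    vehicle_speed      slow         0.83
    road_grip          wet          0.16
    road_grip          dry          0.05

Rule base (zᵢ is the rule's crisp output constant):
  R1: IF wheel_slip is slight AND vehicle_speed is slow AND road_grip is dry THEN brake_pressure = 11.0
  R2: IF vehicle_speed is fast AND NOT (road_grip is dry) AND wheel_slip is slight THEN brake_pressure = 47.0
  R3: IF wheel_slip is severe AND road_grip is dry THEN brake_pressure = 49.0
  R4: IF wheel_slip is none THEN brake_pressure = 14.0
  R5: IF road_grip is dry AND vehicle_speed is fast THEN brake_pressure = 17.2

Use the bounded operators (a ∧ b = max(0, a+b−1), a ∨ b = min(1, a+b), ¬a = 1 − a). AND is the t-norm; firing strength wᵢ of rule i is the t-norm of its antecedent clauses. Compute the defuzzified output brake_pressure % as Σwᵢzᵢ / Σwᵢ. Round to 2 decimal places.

R1 (z=11.0): slight=0.86, slow=0.83, dry=0.05; AND[max(0, a+b−1)] → w = 0.00
R2 (z=47.0): fast=0.44, ¬dry=1−0.05=0.95, slight=0.86; AND[max(0, a+b−1)] → w = 0.25
R3 (z=49.0): severe=0.21, dry=0.05; AND[max(0, a+b−1)] → w = 0.00
R4 (z=14.0): none=0.54 → w = 0.54
R5 (z=17.2): dry=0.05, fast=0.44; AND[max(0, a+b−1)] → w = 0.00
Weighted average = (0.00·11.0 + 0.25·47.0 + 0.00·49.0 + 0.54·14.0 + 0.00·17.2) / (0.00 + 0.25 + 0.00 + 0.54 + 0.00)
  = 19.3100 / 0.7900 = 24.44

24.44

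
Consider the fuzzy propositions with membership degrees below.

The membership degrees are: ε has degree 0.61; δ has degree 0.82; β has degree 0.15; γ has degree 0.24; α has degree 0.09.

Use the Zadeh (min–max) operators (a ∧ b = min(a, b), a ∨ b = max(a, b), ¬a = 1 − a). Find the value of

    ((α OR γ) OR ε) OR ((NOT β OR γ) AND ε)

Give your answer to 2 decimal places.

α OR γ = max(a, b) on (0.09, 0.24) = 0.24
(α OR γ) OR ε = max(a, b) on (0.24, 0.61) = 0.61
NOT β = 1 − 0.15 = 0.85
NOT β OR γ = max(a, b) on (0.85, 0.24) = 0.85
(NOT β OR γ) AND ε = min(a, b) on (0.85, 0.61) = 0.61
((α OR γ) OR ε) OR ((NOT β OR γ) AND ε) = max(a, b) on (0.61, 0.61) = 0.61

0.61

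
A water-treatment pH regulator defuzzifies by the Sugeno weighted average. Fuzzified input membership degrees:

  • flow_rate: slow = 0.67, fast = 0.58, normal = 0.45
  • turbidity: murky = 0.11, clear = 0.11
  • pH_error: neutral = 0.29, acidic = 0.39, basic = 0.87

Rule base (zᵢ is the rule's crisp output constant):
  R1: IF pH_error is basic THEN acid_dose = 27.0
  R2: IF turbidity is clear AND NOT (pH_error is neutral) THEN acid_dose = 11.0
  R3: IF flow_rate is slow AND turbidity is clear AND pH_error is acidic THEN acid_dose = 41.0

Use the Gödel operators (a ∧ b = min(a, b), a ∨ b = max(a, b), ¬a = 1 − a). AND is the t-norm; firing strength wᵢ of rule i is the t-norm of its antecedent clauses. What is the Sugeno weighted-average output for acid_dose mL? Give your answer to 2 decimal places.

26.80

R1 (z=27.0): basic=0.87 → w = 0.87
R2 (z=11.0): clear=0.11, ¬neutral=1−0.29=0.71; AND[min(a, b)] → w = 0.11
R3 (z=41.0): slow=0.67, clear=0.11, acidic=0.39; AND[min(a, b)] → w = 0.11
Weighted average = (0.87·27.0 + 0.11·11.0 + 0.11·41.0) / (0.87 + 0.11 + 0.11)
  = 29.2100 / 1.0900 = 26.80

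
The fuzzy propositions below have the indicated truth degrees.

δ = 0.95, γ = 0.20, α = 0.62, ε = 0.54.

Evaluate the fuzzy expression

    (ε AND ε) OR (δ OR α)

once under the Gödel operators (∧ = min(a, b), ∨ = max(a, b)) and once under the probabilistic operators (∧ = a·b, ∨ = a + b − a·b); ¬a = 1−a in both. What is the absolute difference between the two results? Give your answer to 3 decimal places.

0.037

Under Gödel:
  ε AND ε = min(a, b) on (0.54, 0.54) = 0.54
  δ OR α = max(a, b) on (0.95, 0.62) = 0.95
  (ε AND ε) OR (δ OR α) = max(a, b) on (0.54, 0.95) = 0.95
  → value = 0.9500
Under probabilistic:
  ε AND ε = a·b on (0.5400, 0.5400) = 0.2916
  δ OR α = a + b − a·b on (0.9500, 0.6200) = 0.9810
  (ε AND ε) OR (δ OR α) = a + b − a·b on (0.2916, 0.9810) = 0.9865
  → value = 0.9865
|0.9500 − 0.9865| = 0.037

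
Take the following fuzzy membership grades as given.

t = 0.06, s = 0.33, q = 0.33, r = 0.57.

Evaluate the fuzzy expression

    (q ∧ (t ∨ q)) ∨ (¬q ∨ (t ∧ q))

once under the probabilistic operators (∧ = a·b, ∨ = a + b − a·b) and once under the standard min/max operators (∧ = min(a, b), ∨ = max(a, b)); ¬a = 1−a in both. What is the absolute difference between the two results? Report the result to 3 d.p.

Under probabilistic:
  t ∨ q = a + b − a·b on (0.0600, 0.3300) = 0.3702
  q ∧ (t ∨ q) = a·b on (0.3300, 0.3702) = 0.1222
  ¬q = 1 − 0.3300 = 0.6700
  t ∧ q = a·b on (0.0600, 0.3300) = 0.0198
  ¬q ∨ (t ∧ q) = a + b − a·b on (0.6700, 0.0198) = 0.6765
  (q ∧ (t ∨ q)) ∨ (¬q ∨ (t ∧ q)) = a + b − a·b on (0.1222, 0.6765) = 0.7161
  → value = 0.7161
Under standard min/max:
  t ∨ q = max(a, b) on (0.06, 0.33) = 0.33
  q ∧ (t ∨ q) = min(a, b) on (0.33, 0.33) = 0.33
  ¬q = 1 − 0.33 = 0.67
  t ∧ q = min(a, b) on (0.06, 0.33) = 0.06
  ¬q ∨ (t ∧ q) = max(a, b) on (0.67, 0.06) = 0.67
  (q ∧ (t ∨ q)) ∨ (¬q ∨ (t ∧ q)) = max(a, b) on (0.33, 0.67) = 0.67
  → value = 0.6700
|0.7161 − 0.6700| = 0.046

0.046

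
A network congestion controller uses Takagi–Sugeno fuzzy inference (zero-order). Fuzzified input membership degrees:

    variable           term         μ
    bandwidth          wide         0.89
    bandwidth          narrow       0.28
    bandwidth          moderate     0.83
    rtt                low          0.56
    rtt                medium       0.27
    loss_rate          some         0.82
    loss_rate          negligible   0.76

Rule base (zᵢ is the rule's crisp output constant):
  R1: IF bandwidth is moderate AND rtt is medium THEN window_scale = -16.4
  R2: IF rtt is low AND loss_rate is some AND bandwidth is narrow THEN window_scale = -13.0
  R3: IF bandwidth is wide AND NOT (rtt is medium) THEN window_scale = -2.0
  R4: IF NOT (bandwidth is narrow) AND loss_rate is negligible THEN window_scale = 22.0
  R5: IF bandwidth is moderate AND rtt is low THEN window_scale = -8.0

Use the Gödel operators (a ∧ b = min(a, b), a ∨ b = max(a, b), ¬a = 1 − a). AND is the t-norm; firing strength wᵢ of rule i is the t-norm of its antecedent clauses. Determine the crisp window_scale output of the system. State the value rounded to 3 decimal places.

0.716

R1 (z=-16.4): moderate=0.83, medium=0.27; AND[min(a, b)] → w = 0.27
R2 (z=-13.0): low=0.56, some=0.82, narrow=0.28; AND[min(a, b)] → w = 0.28
R3 (z=-2.0): wide=0.89, ¬medium=1−0.27=0.73; AND[min(a, b)] → w = 0.73
R4 (z=22.0): ¬narrow=1−0.28=0.72, negligible=0.76; AND[min(a, b)] → w = 0.72
R5 (z=-8.0): moderate=0.83, low=0.56; AND[min(a, b)] → w = 0.56
Weighted average = (0.27·-16.4 + 0.28·-13.0 + 0.73·-2.0 + 0.72·22.0 + 0.56·-8.0) / (0.27 + 0.28 + 0.73 + 0.72 + 0.56)
  = 1.8320 / 2.5600 = 0.716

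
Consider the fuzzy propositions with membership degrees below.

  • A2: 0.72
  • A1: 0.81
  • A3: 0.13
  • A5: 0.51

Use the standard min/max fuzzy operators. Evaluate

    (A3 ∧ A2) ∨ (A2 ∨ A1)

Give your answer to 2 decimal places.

A3 ∧ A2 = min(a, b) on (0.13, 0.72) = 0.13
A2 ∨ A1 = max(a, b) on (0.72, 0.81) = 0.81
(A3 ∧ A2) ∨ (A2 ∨ A1) = max(a, b) on (0.13, 0.81) = 0.81

0.81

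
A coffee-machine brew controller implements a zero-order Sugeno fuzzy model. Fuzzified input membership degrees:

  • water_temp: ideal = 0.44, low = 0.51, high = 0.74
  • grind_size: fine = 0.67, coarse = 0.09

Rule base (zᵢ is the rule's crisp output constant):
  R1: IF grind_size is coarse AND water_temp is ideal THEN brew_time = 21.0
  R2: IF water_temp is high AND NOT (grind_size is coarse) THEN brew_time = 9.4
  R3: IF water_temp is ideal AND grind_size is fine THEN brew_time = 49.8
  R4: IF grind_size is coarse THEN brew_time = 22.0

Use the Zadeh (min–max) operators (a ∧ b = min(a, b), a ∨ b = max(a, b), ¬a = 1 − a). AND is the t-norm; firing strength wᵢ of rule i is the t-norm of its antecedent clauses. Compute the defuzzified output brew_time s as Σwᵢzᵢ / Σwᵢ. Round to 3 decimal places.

R1 (z=21.0): coarse=0.09, ideal=0.44; AND[min(a, b)] → w = 0.09
R2 (z=9.4): high=0.74, ¬coarse=1−0.09=0.91; AND[min(a, b)] → w = 0.74
R3 (z=49.8): ideal=0.44, fine=0.67; AND[min(a, b)] → w = 0.44
R4 (z=22.0): coarse=0.09 → w = 0.09
Weighted average = (0.09·21.0 + 0.74·9.4 + 0.44·49.8 + 0.09·22.0) / (0.09 + 0.74 + 0.44 + 0.09)
  = 32.7380 / 1.3600 = 24.072

24.072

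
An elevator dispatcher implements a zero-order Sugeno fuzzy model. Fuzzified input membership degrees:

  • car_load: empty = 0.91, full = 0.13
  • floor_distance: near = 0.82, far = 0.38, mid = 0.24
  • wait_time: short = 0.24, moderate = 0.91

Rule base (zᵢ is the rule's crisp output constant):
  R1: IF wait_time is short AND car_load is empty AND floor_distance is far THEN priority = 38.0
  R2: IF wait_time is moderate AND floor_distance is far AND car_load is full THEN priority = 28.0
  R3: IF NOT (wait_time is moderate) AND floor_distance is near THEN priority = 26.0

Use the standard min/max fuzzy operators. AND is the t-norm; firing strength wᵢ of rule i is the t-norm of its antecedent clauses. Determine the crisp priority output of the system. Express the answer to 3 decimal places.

32.826

R1 (z=38.0): short=0.24, empty=0.91, far=0.38; AND[min(a, b)] → w = 0.24
R2 (z=28.0): moderate=0.91, far=0.38, full=0.13; AND[min(a, b)] → w = 0.13
R3 (z=26.0): ¬moderate=1−0.91=0.09, near=0.82; AND[min(a, b)] → w = 0.09
Weighted average = (0.24·38.0 + 0.13·28.0 + 0.09·26.0) / (0.24 + 0.13 + 0.09)
  = 15.1000 / 0.4600 = 32.826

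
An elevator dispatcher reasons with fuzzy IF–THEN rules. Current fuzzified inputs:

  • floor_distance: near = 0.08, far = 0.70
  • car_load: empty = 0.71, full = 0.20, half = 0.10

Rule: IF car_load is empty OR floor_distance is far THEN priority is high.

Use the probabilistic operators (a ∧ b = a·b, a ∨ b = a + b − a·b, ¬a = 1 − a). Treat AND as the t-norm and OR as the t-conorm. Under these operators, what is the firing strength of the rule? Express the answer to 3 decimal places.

firing strength: empty=0.71, far=0.70; OR[a + b − a·b] → w = 0.9130

0.913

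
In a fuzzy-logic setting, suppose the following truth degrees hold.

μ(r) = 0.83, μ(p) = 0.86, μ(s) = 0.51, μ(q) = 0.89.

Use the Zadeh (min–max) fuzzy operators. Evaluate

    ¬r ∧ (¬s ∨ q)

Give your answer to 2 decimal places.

0.17

¬r = 1 − 0.83 = 0.17
¬s = 1 − 0.51 = 0.49
¬s ∨ q = max(a, b) on (0.49, 0.89) = 0.89
¬r ∧ (¬s ∨ q) = min(a, b) on (0.17, 0.89) = 0.17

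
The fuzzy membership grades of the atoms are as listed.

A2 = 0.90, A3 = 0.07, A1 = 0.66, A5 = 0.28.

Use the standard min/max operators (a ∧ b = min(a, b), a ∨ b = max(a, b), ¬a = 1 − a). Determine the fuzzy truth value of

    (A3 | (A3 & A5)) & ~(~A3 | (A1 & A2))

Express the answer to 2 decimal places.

0.07

A3 & A5 = min(a, b) on (0.07, 0.28) = 0.07
A3 | (A3 & A5) = max(a, b) on (0.07, 0.07) = 0.07
~A3 = 1 − 0.07 = 0.93
A1 & A2 = min(a, b) on (0.66, 0.90) = 0.66
~A3 | (A1 & A2) = max(a, b) on (0.93, 0.66) = 0.93
~(~A3 | (A1 & A2)) = 1 − 0.93 = 0.07
(A3 | (A3 & A5)) & ~(~A3 | (A1 & A2)) = min(a, b) on (0.07, 0.07) = 0.07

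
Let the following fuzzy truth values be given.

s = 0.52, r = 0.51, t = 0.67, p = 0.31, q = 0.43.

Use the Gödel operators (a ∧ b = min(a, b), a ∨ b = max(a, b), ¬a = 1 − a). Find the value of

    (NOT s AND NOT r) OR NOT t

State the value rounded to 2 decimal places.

NOT s = 1 − 0.52 = 0.48
NOT r = 1 − 0.51 = 0.49
NOT s AND NOT r = min(a, b) on (0.48, 0.49) = 0.48
NOT t = 1 − 0.67 = 0.33
(NOT s AND NOT r) OR NOT t = max(a, b) on (0.48, 0.33) = 0.48

0.48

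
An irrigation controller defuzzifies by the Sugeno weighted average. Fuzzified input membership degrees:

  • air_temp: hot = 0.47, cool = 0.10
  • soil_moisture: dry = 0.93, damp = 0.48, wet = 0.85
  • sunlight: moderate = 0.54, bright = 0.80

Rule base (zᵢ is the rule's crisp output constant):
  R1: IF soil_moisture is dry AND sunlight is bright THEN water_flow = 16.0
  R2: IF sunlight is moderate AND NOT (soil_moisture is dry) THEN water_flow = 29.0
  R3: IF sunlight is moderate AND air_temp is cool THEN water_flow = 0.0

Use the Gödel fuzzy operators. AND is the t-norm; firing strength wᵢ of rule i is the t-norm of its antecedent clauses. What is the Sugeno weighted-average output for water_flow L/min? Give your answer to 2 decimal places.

R1 (z=16.0): dry=0.93, bright=0.80; AND[min(a, b)] → w = 0.80
R2 (z=29.0): moderate=0.54, ¬dry=1−0.93=0.07; AND[min(a, b)] → w = 0.07
R3 (z=0.0): moderate=0.54, cool=0.10; AND[min(a, b)] → w = 0.10
Weighted average = (0.80·16.0 + 0.07·29.0 + 0.10·0.0) / (0.80 + 0.07 + 0.10)
  = 14.8300 / 0.9700 = 15.29

15.29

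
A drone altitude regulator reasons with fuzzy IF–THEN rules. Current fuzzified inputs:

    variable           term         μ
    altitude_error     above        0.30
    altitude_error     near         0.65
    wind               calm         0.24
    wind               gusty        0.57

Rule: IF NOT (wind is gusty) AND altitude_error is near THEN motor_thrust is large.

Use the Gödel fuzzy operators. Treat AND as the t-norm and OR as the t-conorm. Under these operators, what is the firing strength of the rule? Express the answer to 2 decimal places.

firing strength: ¬gusty=1−0.57=0.43, near=0.65; AND[min(a, b)] → w = 0.43

0.43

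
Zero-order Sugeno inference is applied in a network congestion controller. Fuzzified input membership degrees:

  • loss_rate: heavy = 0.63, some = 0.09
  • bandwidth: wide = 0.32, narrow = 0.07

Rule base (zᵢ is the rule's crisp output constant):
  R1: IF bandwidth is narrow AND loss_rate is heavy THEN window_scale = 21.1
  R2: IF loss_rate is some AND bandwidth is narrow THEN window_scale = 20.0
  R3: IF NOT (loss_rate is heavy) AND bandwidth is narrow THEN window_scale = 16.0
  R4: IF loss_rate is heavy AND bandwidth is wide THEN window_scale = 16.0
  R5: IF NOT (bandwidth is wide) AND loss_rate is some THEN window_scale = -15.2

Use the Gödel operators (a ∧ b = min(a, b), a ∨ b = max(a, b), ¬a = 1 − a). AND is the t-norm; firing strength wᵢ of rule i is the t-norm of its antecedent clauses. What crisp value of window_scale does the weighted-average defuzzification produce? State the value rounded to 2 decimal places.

12.50

R1 (z=21.1): narrow=0.07, heavy=0.63; AND[min(a, b)] → w = 0.07
R2 (z=20.0): some=0.09, narrow=0.07; AND[min(a, b)] → w = 0.07
R3 (z=16.0): ¬heavy=1−0.63=0.37, narrow=0.07; AND[min(a, b)] → w = 0.07
R4 (z=16.0): heavy=0.63, wide=0.32; AND[min(a, b)] → w = 0.32
R5 (z=-15.2): ¬wide=1−0.32=0.68, some=0.09; AND[min(a, b)] → w = 0.09
Weighted average = (0.07·21.1 + 0.07·20.0 + 0.07·16.0 + 0.32·16.0 + 0.09·-15.2) / (0.07 + 0.07 + 0.07 + 0.32 + 0.09)
  = 7.7490 / 0.6200 = 12.50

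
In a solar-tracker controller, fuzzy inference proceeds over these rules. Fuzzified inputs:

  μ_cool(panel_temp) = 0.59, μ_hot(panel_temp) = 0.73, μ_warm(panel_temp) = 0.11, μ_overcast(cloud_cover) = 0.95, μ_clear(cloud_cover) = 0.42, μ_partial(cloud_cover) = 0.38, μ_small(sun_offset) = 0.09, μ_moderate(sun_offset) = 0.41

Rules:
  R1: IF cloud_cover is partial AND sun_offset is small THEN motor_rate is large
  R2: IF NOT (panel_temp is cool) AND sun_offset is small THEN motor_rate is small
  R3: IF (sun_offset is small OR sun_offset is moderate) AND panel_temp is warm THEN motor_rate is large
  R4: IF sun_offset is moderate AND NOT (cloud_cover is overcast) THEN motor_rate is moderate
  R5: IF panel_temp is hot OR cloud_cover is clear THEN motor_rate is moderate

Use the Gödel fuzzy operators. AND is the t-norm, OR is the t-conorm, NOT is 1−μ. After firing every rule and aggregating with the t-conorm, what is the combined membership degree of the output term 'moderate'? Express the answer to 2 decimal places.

0.73

R1: partial=0.38, small=0.09; AND[min(a, b)] → w = 0.09
R2: ¬cool=1−0.59=0.41, small=0.09; AND[min(a, b)] → w = 0.09
R3: (small=0.09 OR moderate=0.41) = 0.41; AND[min(a, b)] with warm=0.11 → w = 0.11
R4: moderate=0.41, ¬overcast=1−0.95=0.05; AND[min(a, b)] → w = 0.05
R5: hot=0.73, clear=0.42; OR[max(a, b)] → w = 0.73
Rules with consequent 'moderate': {R4, R5} → strengths 0.05, 0.73
Aggregate via t-conorm [max(a, b)]: 0.73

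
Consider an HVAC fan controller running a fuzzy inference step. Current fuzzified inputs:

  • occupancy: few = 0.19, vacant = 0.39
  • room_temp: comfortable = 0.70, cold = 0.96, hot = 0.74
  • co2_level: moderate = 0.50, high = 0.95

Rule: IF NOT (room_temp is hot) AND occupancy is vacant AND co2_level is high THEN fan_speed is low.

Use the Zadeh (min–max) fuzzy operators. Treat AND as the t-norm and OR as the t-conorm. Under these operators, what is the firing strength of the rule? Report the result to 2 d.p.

0.26

firing strength: ¬hot=1−0.74=0.26, vacant=0.39, high=0.95; AND[min(a, b)] → w = 0.26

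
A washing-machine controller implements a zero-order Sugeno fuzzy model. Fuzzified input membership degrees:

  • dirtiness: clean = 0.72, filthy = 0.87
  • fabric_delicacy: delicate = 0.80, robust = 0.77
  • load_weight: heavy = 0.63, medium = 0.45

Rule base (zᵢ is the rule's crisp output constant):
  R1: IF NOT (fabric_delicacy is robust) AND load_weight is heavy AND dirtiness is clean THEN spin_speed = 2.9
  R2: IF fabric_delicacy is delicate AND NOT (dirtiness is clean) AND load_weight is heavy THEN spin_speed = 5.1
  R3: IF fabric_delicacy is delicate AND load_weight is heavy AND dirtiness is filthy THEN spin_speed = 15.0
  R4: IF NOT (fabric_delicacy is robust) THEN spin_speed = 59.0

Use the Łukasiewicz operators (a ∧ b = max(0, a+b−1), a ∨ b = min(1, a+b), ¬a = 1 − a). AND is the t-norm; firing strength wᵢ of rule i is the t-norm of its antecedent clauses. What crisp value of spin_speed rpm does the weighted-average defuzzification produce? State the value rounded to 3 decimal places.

34.094

R1 (z=2.9): ¬robust=1−0.77=0.23, heavy=0.63, clean=0.72; AND[max(0, a+b−1)] → w = 0.00
R2 (z=5.1): delicate=0.80, ¬clean=1−0.72=0.28, heavy=0.63; AND[max(0, a+b−1)] → w = 0.00
R3 (z=15.0): delicate=0.80, heavy=0.63, filthy=0.87; AND[max(0, a+b−1)] → w = 0.30
R4 (z=59.0): ¬robust=1−0.77=0.23 → w = 0.23
Weighted average = (0.00·2.9 + 0.00·5.1 + 0.30·15.0 + 0.23·59.0) / (0.00 + 0.00 + 0.30 + 0.23)
  = 18.0700 / 0.5300 = 34.094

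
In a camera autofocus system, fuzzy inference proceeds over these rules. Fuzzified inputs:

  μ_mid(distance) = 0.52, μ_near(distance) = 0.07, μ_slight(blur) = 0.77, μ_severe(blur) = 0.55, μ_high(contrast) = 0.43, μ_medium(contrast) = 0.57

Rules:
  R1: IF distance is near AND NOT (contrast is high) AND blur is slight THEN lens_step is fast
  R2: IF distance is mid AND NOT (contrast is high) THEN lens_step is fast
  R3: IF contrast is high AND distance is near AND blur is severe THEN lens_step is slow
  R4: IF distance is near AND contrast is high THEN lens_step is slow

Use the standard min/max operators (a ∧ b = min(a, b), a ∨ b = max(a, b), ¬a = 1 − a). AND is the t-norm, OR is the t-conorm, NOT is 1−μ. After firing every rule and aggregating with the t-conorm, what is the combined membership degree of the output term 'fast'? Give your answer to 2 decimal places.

0.52

R1: near=0.07, ¬high=1−0.43=0.57, slight=0.77; AND[min(a, b)] → w = 0.07
R2: mid=0.52, ¬high=1−0.43=0.57; AND[min(a, b)] → w = 0.52
R3: high=0.43, near=0.07, severe=0.55; AND[min(a, b)] → w = 0.07
R4: near=0.07, high=0.43; AND[min(a, b)] → w = 0.07
Rules with consequent 'fast': {R1, R2} → strengths 0.07, 0.52
Aggregate via t-conorm [max(a, b)]: 0.52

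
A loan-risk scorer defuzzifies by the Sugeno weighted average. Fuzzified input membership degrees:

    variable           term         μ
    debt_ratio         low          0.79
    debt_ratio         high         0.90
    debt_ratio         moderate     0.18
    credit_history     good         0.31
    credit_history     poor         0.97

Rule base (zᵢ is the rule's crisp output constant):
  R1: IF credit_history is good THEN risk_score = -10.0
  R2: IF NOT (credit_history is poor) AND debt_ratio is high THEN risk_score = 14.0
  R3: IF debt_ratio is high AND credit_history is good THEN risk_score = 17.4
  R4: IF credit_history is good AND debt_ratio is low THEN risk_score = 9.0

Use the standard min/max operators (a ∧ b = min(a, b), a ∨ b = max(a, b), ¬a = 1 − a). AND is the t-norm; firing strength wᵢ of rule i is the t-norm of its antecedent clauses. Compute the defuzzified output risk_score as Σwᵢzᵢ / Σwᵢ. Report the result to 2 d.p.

R1 (z=-10.0): good=0.31 → w = 0.31
R2 (z=14.0): ¬poor=1−0.97=0.03, high=0.90; AND[min(a, b)] → w = 0.03
R3 (z=17.4): high=0.90, good=0.31; AND[min(a, b)] → w = 0.31
R4 (z=9.0): good=0.31, low=0.79; AND[min(a, b)] → w = 0.31
Weighted average = (0.31·-10.0 + 0.03·14.0 + 0.31·17.4 + 0.31·9.0) / (0.31 + 0.03 + 0.31 + 0.31)
  = 5.5040 / 0.9600 = 5.73

5.73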